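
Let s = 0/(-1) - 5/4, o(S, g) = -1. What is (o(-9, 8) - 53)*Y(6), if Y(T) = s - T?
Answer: 783/2 ≈ 391.50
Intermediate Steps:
s = -5/4 (s = 0*(-1) - 5*1/4 = 0 - 5/4 = -5/4 ≈ -1.2500)
Y(T) = -5/4 - T
(o(-9, 8) - 53)*Y(6) = (-1 - 53)*(-5/4 - 1*6) = -54*(-5/4 - 6) = -54*(-29/4) = 783/2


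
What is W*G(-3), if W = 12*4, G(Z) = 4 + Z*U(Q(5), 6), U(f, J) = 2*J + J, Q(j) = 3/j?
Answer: -2400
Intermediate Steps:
U(f, J) = 3*J
G(Z) = 4 + 18*Z (G(Z) = 4 + Z*(3*6) = 4 + Z*18 = 4 + 18*Z)
W = 48
W*G(-3) = 48*(4 + 18*(-3)) = 48*(4 - 54) = 48*(-50) = -2400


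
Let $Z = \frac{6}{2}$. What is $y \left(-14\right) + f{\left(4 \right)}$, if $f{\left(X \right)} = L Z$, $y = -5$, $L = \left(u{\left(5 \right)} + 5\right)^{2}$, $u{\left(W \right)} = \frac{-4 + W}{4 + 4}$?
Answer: $\frac{9523}{64} \approx 148.8$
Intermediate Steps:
$Z = 3$ ($Z = 6 \cdot \frac{1}{2} = 3$)
$u{\left(W \right)} = - \frac{1}{2} + \frac{W}{8}$ ($u{\left(W \right)} = \frac{-4 + W}{8} = \left(-4 + W\right) \frac{1}{8} = - \frac{1}{2} + \frac{W}{8}$)
$L = \frac{1681}{64}$ ($L = \left(\left(- \frac{1}{2} + \frac{1}{8} \cdot 5\right) + 5\right)^{2} = \left(\left(- \frac{1}{2} + \frac{5}{8}\right) + 5\right)^{2} = \left(\frac{1}{8} + 5\right)^{2} = \left(\frac{41}{8}\right)^{2} = \frac{1681}{64} \approx 26.266$)
$f{\left(X \right)} = \frac{5043}{64}$ ($f{\left(X \right)} = \frac{1681}{64} \cdot 3 = \frac{5043}{64}$)
$y \left(-14\right) + f{\left(4 \right)} = \left(-5\right) \left(-14\right) + \frac{5043}{64} = 70 + \frac{5043}{64} = \frac{9523}{64}$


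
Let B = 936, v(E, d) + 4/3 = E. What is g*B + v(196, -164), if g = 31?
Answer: 87632/3 ≈ 29211.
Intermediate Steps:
v(E, d) = -4/3 + E
g*B + v(196, -164) = 31*936 + (-4/3 + 196) = 29016 + 584/3 = 87632/3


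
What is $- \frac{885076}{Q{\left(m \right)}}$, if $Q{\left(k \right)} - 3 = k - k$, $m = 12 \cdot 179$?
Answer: $- \frac{885076}{3} \approx -2.9503 \cdot 10^{5}$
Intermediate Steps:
$m = 2148$
$Q{\left(k \right)} = 3$ ($Q{\left(k \right)} = 3 + \left(k - k\right) = 3 + 0 = 3$)
$- \frac{885076}{Q{\left(m \right)}} = - \frac{885076}{3}$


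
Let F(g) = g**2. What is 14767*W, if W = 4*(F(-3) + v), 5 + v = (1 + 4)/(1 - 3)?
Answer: 88602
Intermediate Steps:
v = -15/2 (v = -5 + (1 + 4)/(1 - 3) = -5 + 5/(-2) = -5 + 5*(-1/2) = -5 - 5/2 = -15/2 ≈ -7.5000)
W = 6 (W = 4*((-3)**2 - 15/2) = 4*(9 - 15/2) = 4*(3/2) = 6)
14767*W = 14767*6 = 88602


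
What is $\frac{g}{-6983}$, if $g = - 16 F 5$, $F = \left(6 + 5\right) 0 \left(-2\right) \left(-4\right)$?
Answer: $0$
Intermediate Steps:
$F = 0$ ($F = 11 \cdot 0 \left(-4\right) = 11 \cdot 0 = 0$)
$g = 0$ ($g = \left(-16\right) 0 \cdot 5 = 0 \cdot 5 = 0$)
$\frac{g}{-6983} = \frac{0}{-6983} = 0 \left(- \frac{1}{6983}\right) = 0$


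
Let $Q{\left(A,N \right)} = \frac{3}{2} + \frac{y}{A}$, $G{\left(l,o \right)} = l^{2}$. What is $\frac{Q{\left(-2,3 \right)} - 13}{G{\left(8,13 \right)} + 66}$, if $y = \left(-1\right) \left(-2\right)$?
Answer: $- \frac{5}{52} \approx -0.096154$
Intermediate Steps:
$y = 2$
$Q{\left(A,N \right)} = \frac{3}{2} + \frac{2}{A}$
$\frac{Q{\left(-2,3 \right)} - 13}{G{\left(8,13 \right)} + 66} = \frac{\left(\frac{3}{2} + \frac{2}{-2}\right) - 13}{8^{2} + 66} = \frac{\left(\frac{3}{2} + 2 \left(- \frac{1}{2}\right)\right) - 13}{64 + 66} = \frac{\left(\frac{3}{2} - 1\right) - 13}{130} = \frac{\frac{1}{2} - 13}{130} = \frac{1}{130} \left(- \frac{25}{2}\right) = - \frac{5}{52}$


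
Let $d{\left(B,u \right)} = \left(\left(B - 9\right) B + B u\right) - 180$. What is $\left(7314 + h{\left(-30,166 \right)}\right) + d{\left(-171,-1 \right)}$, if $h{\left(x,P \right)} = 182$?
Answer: $38267$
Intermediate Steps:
$d{\left(B,u \right)} = -180 + B u + B \left(-9 + B\right)$ ($d{\left(B,u \right)} = \left(\left(-9 + B\right) B + B u\right) - 180 = \left(B \left(-9 + B\right) + B u\right) - 180 = \left(B u + B \left(-9 + B\right)\right) - 180 = -180 + B u + B \left(-9 + B\right)$)
$\left(7314 + h{\left(-30,166 \right)}\right) + d{\left(-171,-1 \right)} = \left(7314 + 182\right) - \left(-1530 - 29241\right) = 7496 + \left(-180 + 29241 + 1539 + 171\right) = 7496 + 30771 = 38267$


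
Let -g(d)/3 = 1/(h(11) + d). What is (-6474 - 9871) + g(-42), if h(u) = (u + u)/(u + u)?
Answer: -670142/41 ≈ -16345.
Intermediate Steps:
h(u) = 1 (h(u) = (2*u)/((2*u)) = (2*u)*(1/(2*u)) = 1)
g(d) = -3/(1 + d)
(-6474 - 9871) + g(-42) = (-6474 - 9871) - 3/(1 - 42) = -16345 - 3/(-41) = -16345 - 3*(-1/41) = -16345 + 3/41 = -670142/41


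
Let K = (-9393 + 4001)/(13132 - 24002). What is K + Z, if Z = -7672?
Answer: -41694624/5435 ≈ -7671.5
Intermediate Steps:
K = 2696/5435 (K = -5392/(-10870) = -5392*(-1/10870) = 2696/5435 ≈ 0.49604)
K + Z = 2696/5435 - 7672 = -41694624/5435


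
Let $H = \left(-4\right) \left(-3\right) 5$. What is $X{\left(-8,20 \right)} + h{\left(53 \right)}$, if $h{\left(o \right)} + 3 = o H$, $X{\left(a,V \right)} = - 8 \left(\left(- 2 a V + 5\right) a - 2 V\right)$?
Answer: $24297$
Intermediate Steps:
$H = 60$ ($H = 12 \cdot 5 = 60$)
$X{\left(a,V \right)} = 16 V - 8 a \left(5 - 2 V a\right)$ ($X{\left(a,V \right)} = - 8 \left(\left(- 2 V a + 5\right) a - 2 V\right) = - 8 \left(\left(5 - 2 V a\right) a - 2 V\right) = - 8 \left(a \left(5 - 2 V a\right) - 2 V\right) = - 8 \left(- 2 V + a \left(5 - 2 V a\right)\right) = 16 V - 8 a \left(5 - 2 V a\right)$)
$h{\left(o \right)} = -3 + 60 o$ ($h{\left(o \right)} = -3 + o 60 = -3 + 60 o$)
$X{\left(-8,20 \right)} + h{\left(53 \right)} = \left(\left(-40\right) \left(-8\right) + 16 \cdot 20 + 16 \cdot 20 \left(-8\right)^{2}\right) + \left(-3 + 60 \cdot 53\right) = \left(320 + 320 + 16 \cdot 20 \cdot 64\right) + \left(-3 + 3180\right) = \left(320 + 320 + 20480\right) + 3177 = 21120 + 3177 = 24297$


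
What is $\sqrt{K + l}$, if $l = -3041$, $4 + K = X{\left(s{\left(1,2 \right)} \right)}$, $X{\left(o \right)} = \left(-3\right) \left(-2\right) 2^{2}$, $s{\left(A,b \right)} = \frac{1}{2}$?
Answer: $i \sqrt{3021} \approx 54.964 i$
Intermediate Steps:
$s{\left(A,b \right)} = \frac{1}{2}$
$X{\left(o \right)} = 24$ ($X{\left(o \right)} = 6 \cdot 4 = 24$)
$K = 20$ ($K = -4 + 24 = 20$)
$\sqrt{K + l} = \sqrt{20 - 3041} = \sqrt{-3021} = i \sqrt{3021}$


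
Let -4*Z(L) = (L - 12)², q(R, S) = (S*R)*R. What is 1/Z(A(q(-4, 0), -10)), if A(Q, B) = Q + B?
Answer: -1/121 ≈ -0.0082645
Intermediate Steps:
q(R, S) = S*R² (q(R, S) = (R*S)*R = S*R²)
A(Q, B) = B + Q
Z(L) = -(-12 + L)²/4 (Z(L) = -(L - 12)²/4 = -(-12 + L)²/4)
1/Z(A(q(-4, 0), -10)) = 1/(-(-12 + (-10 + 0*(-4)²))²/4) = 1/(-(-12 + (-10 + 0*16))²/4) = 1/(-(-12 + (-10 + 0))²/4) = 1/(-(-12 - 10)²/4) = 1/(-¼*(-22)²) = 1/(-¼*484) = 1/(-121) = -1/121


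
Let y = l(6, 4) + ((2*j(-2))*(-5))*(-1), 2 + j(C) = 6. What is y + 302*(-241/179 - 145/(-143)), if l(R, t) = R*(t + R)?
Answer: -9716/25597 ≈ -0.37958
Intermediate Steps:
l(R, t) = R*(R + t)
j(C) = 4 (j(C) = -2 + 6 = 4)
y = 100 (y = 6*(6 + 4) + ((2*4)*(-5))*(-1) = 6*10 + (8*(-5))*(-1) = 60 - 40*(-1) = 60 + 40 = 100)
y + 302*(-241/179 - 145/(-143)) = 100 + 302*(-241/179 - 145/(-143)) = 100 + 302*(-241*1/179 - 145*(-1/143)) = 100 + 302*(-241/179 + 145/143) = 100 + 302*(-8508/25597) = 100 - 2569416/25597 = -9716/25597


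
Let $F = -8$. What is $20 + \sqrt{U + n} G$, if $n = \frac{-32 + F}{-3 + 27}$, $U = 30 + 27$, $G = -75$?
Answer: $20 - 25 \sqrt{498} \approx -537.9$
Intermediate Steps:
$U = 57$
$n = - \frac{5}{3}$ ($n = \frac{-32 - 8}{-3 + 27} = - \frac{40}{24} = \left(-40\right) \frac{1}{24} = - \frac{5}{3} \approx -1.6667$)
$20 + \sqrt{U + n} G = 20 + \sqrt{57 - \frac{5}{3}} \left(-75\right) = 20 + \sqrt{\frac{166}{3}} \left(-75\right) = 20 + \frac{\sqrt{498}}{3} \left(-75\right) = 20 - 25 \sqrt{498}$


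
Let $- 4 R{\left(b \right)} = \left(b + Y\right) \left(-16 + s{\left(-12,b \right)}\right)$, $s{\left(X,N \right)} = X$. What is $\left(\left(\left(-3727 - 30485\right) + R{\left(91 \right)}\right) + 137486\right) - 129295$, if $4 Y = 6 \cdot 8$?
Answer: $-25300$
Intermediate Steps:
$Y = 12$ ($Y = \frac{6 \cdot 8}{4} = \frac{1}{4} \cdot 48 = 12$)
$R{\left(b \right)} = 84 + 7 b$ ($R{\left(b \right)} = - \frac{\left(b + 12\right) \left(-16 - 12\right)}{4} = - \frac{\left(12 + b\right) \left(-28\right)}{4} = - \frac{-336 - 28 b}{4} = 84 + 7 b$)
$\left(\left(\left(-3727 - 30485\right) + R{\left(91 \right)}\right) + 137486\right) - 129295 = \left(\left(\left(-3727 - 30485\right) + \left(84 + 7 \cdot 91\right)\right) + 137486\right) - 129295 = \left(\left(-34212 + \left(84 + 637\right)\right) + 137486\right) - 129295 = \left(\left(-34212 + 721\right) + 137486\right) - 129295 = \left(-33491 + 137486\right) - 129295 = 103995 - 129295 = -25300$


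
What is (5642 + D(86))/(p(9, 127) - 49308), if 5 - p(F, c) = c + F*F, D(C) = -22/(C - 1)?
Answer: -479548/4208435 ≈ -0.11395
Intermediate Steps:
D(C) = -22/(-1 + C)
p(F, c) = 5 - c - F² (p(F, c) = 5 - (c + F*F) = 5 - (c + F²) = 5 + (-c - F²) = 5 - c - F²)
(5642 + D(86))/(p(9, 127) - 49308) = (5642 - 22/(-1 + 86))/((5 - 1*127 - 1*9²) - 49308) = (5642 - 22/85)/((5 - 127 - 1*81) - 49308) = (5642 - 22*1/85)/((5 - 127 - 81) - 49308) = (5642 - 22/85)/(-203 - 49308) = (479548/85)/(-49511) = (479548/85)*(-1/49511) = -479548/4208435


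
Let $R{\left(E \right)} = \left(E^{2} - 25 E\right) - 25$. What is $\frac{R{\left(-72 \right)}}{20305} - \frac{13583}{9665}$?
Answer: $- \frac{41708816}{39249565} \approx -1.0627$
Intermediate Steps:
$R{\left(E \right)} = -25 + E^{2} - 25 E$
$\frac{R{\left(-72 \right)}}{20305} - \frac{13583}{9665} = \frac{-25 + \left(-72\right)^{2} - -1800}{20305} - \frac{13583}{9665} = \left(-25 + 5184 + 1800\right) \frac{1}{20305} - \frac{13583}{9665} = 6959 \cdot \frac{1}{20305} - \frac{13583}{9665} = \frac{6959}{20305} - \frac{13583}{9665} = - \frac{41708816}{39249565}$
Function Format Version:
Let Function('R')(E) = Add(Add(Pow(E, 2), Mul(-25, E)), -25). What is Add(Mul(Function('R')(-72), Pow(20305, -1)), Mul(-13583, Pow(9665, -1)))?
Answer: Rational(-41708816, 39249565) ≈ -1.0627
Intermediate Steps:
Function('R')(E) = Add(-25, Pow(E, 2), Mul(-25, E))
Add(Mul(Function('R')(-72), Pow(20305, -1)), Mul(-13583, Pow(9665, -1))) = Add(Mul(Add(-25, Pow(-72, 2), Mul(-25, -72)), Pow(20305, -1)), Mul(-13583, Pow(9665, -1))) = Add(Mul(Add(-25, 5184, 1800), Rational(1, 20305)), Mul(-13583, Rational(1, 9665))) = Add(Mul(6959, Rational(1, 20305)), Rational(-13583, 9665)) = Add(Rational(6959, 20305), Rational(-13583, 9665)) = Rational(-41708816, 39249565)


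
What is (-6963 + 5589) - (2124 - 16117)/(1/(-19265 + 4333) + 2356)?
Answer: -48128089358/35179791 ≈ -1368.1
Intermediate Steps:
(-6963 + 5589) - (2124 - 16117)/(1/(-19265 + 4333) + 2356) = -1374 - (-13993)/(1/(-14932) + 2356) = -1374 - (-13993)/(-1/14932 + 2356) = -1374 - (-13993)/35179791/14932 = -1374 - (-13993)*14932/35179791 = -1374 - 1*(-208943476/35179791) = -1374 + 208943476/35179791 = -48128089358/35179791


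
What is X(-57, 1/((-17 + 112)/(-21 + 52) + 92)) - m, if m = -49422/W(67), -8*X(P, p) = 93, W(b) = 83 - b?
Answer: 12309/4 ≈ 3077.3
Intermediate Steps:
X(P, p) = -93/8 (X(P, p) = -⅛*93 = -93/8)
m = -24711/8 (m = -49422/(83 - 1*67) = -49422/(83 - 67) = -49422/16 = -49422*1/16 = -24711/8 ≈ -3088.9)
X(-57, 1/((-17 + 112)/(-21 + 52) + 92)) - m = -93/8 - 1*(-24711/8) = -93/8 + 24711/8 = 12309/4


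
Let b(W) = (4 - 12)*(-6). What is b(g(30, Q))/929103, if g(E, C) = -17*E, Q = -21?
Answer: 16/309701 ≈ 5.1663e-5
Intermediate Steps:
b(W) = 48 (b(W) = -8*(-6) = 48)
b(g(30, Q))/929103 = 48/929103 = 48*(1/929103) = 16/309701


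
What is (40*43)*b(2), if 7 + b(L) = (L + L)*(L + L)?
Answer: 15480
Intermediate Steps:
b(L) = -7 + 4*L² (b(L) = -7 + (L + L)*(L + L) = -7 + (2*L)*(2*L) = -7 + 4*L²)
(40*43)*b(2) = (40*43)*(-7 + 4*2²) = 1720*(-7 + 4*4) = 1720*(-7 + 16) = 1720*9 = 15480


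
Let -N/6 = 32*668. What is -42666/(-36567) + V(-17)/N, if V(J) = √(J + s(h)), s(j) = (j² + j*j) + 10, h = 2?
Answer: 202671627/173701376 ≈ 1.1668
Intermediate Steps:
s(j) = 10 + 2*j² (s(j) = (j² + j²) + 10 = 2*j² + 10 = 10 + 2*j²)
N = -128256 (N = -192*668 = -6*21376 = -128256)
V(J) = √(18 + J) (V(J) = √(J + (10 + 2*2²)) = √(J + (10 + 2*4)) = √(J + (10 + 8)) = √(J + 18) = √(18 + J))
-42666/(-36567) + V(-17)/N = -42666/(-36567) + √(18 - 17)/(-128256) = -42666*(-1/36567) + √1*(-1/128256) = 14222/12189 + 1*(-1/128256) = 14222/12189 - 1/128256 = 202671627/173701376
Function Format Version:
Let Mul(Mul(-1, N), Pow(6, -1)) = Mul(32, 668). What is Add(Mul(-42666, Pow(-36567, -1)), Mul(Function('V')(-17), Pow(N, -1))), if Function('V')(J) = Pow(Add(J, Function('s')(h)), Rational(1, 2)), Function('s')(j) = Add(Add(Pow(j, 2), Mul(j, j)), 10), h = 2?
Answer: Rational(202671627, 173701376) ≈ 1.1668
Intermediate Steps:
Function('s')(j) = Add(10, Mul(2, Pow(j, 2))) (Function('s')(j) = Add(Add(Pow(j, 2), Pow(j, 2)), 10) = Add(Mul(2, Pow(j, 2)), 10) = Add(10, Mul(2, Pow(j, 2))))
N = -128256 (N = Mul(-6, Mul(32, 668)) = Mul(-6, 21376) = -128256)
Function('V')(J) = Pow(Add(18, J), Rational(1, 2)) (Function('V')(J) = Pow(Add(J, Add(10, Mul(2, Pow(2, 2)))), Rational(1, 2)) = Pow(Add(J, Add(10, Mul(2, 4))), Rational(1, 2)) = Pow(Add(J, Add(10, 8)), Rational(1, 2)) = Pow(Add(J, 18), Rational(1, 2)) = Pow(Add(18, J), Rational(1, 2)))
Add(Mul(-42666, Pow(-36567, -1)), Mul(Function('V')(-17), Pow(N, -1))) = Add(Mul(-42666, Pow(-36567, -1)), Mul(Pow(Add(18, -17), Rational(1, 2)), Pow(-128256, -1))) = Add(Mul(-42666, Rational(-1, 36567)), Mul(Pow(1, Rational(1, 2)), Rational(-1, 128256))) = Add(Rational(14222, 12189), Mul(1, Rational(-1, 128256))) = Add(Rational(14222, 12189), Rational(-1, 128256)) = Rational(202671627, 173701376)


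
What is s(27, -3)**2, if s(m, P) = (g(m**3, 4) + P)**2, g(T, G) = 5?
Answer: 16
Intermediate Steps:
s(m, P) = (5 + P)**2
s(27, -3)**2 = ((5 - 3)**2)**2 = (2**2)**2 = 4**2 = 16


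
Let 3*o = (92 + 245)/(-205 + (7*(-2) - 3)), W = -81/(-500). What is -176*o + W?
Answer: 14854973/166500 ≈ 89.219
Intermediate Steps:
W = 81/500 (W = -81*(-1/500) = 81/500 ≈ 0.16200)
o = -337/666 (o = ((92 + 245)/(-205 + (7*(-2) - 3)))/3 = (337/(-205 + (-14 - 3)))/3 = (337/(-205 - 17))/3 = (337/(-222))/3 = (337*(-1/222))/3 = (⅓)*(-337/222) = -337/666 ≈ -0.50601)
-176*o + W = -176*(-337/666) + 81/500 = 29656/333 + 81/500 = 14854973/166500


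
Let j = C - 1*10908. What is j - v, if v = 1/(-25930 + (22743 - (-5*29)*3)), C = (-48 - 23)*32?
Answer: -36271359/2752 ≈ -13180.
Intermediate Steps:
C = -2272 (C = -71*32 = -2272)
j = -13180 (j = -2272 - 1*10908 = -2272 - 10908 = -13180)
v = -1/2752 (v = 1/(-25930 + (22743 - (-145)*3)) = 1/(-25930 + (22743 - 1*(-435))) = 1/(-25930 + (22743 + 435)) = 1/(-25930 + 23178) = 1/(-2752) = -1/2752 ≈ -0.00036337)
j - v = -13180 - 1*(-1/2752) = -13180 + 1/2752 = -36271359/2752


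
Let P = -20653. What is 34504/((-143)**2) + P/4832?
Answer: -255609869/98809568 ≈ -2.5869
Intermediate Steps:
34504/((-143)**2) + P/4832 = 34504/((-143)**2) - 20653/4832 = 34504/20449 - 20653*1/4832 = 34504*(1/20449) - 20653/4832 = 34504/20449 - 20653/4832 = -255609869/98809568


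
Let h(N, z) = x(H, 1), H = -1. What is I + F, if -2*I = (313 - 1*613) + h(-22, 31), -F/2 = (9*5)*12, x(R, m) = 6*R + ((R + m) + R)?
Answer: -1853/2 ≈ -926.50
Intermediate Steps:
x(R, m) = m + 8*R (x(R, m) = 6*R + (m + 2*R) = m + 8*R)
h(N, z) = -7 (h(N, z) = 1 + 8*(-1) = 1 - 8 = -7)
F = -1080 (F = -2*9*5*12 = -90*12 = -2*540 = -1080)
I = 307/2 (I = -((313 - 1*613) - 7)/2 = -((313 - 613) - 7)/2 = -(-300 - 7)/2 = -½*(-307) = 307/2 ≈ 153.50)
I + F = 307/2 - 1080 = -1853/2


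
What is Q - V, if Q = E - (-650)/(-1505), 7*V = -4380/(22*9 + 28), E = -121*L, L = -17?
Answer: 70044221/34013 ≈ 2059.3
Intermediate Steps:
E = 2057 (E = -121*(-17) = 2057)
V = -2190/791 (V = (-4380/(22*9 + 28))/7 = (-4380/(198 + 28))/7 = (-4380/226)/7 = (-4380*1/226)/7 = (⅐)*(-2190/113) = -2190/791 ≈ -2.7686)
Q = 619027/301 (Q = 2057 - (-650)/(-1505) = 2057 - (-650)*(-1)/1505 = 2057 - 1*130/301 = 2057 - 130/301 = 619027/301 ≈ 2056.6)
Q - V = 619027/301 - 1*(-2190/791) = 619027/301 + 2190/791 = 70044221/34013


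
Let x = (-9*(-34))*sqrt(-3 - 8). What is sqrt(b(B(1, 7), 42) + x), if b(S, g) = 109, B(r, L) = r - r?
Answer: sqrt(109 + 306*I*sqrt(11)) ≈ 23.767 + 21.351*I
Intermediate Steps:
B(r, L) = 0
x = 306*I*sqrt(11) (x = 306*sqrt(-11) = 306*(I*sqrt(11)) = 306*I*sqrt(11) ≈ 1014.9*I)
sqrt(b(B(1, 7), 42) + x) = sqrt(109 + 306*I*sqrt(11))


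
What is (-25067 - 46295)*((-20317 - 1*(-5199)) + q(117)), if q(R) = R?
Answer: 1070501362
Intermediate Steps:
(-25067 - 46295)*((-20317 - 1*(-5199)) + q(117)) = (-25067 - 46295)*((-20317 - 1*(-5199)) + 117) = -71362*((-20317 + 5199) + 117) = -71362*(-15118 + 117) = -71362*(-15001) = 1070501362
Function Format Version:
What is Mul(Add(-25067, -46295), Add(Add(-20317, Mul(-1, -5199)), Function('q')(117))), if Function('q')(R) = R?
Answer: 1070501362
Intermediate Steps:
Mul(Add(-25067, -46295), Add(Add(-20317, Mul(-1, -5199)), Function('q')(117))) = Mul(Add(-25067, -46295), Add(Add(-20317, Mul(-1, -5199)), 117)) = Mul(-71362, Add(Add(-20317, 5199), 117)) = Mul(-71362, Add(-15118, 117)) = Mul(-71362, -15001) = 1070501362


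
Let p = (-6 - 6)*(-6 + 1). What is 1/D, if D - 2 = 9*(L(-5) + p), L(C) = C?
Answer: 1/497 ≈ 0.0020121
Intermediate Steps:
p = 60 (p = -12*(-5) = 60)
D = 497 (D = 2 + 9*(-5 + 60) = 2 + 9*55 = 2 + 495 = 497)
1/D = 1/497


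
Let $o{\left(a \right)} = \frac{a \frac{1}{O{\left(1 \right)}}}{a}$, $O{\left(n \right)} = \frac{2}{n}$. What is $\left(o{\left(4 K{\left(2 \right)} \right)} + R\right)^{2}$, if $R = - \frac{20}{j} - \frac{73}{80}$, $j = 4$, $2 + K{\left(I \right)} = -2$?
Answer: $\frac{187489}{6400} \approx 29.295$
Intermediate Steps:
$K{\left(I \right)} = -4$ ($K{\left(I \right)} = -2 - 2 = -4$)
$R = - \frac{473}{80}$ ($R = - \frac{20}{4} - \frac{73}{80} = \left(-20\right) \frac{1}{4} - \frac{73}{80} = -5 - \frac{73}{80} = - \frac{473}{80} \approx -5.9125$)
$o{\left(a \right)} = \frac{1}{2}$ ($o{\left(a \right)} = \frac{a \frac{1}{2 \cdot 1^{-1}}}{a} = \frac{a \frac{1}{2 \cdot 1}}{a} = \frac{a \frac{1}{2}}{a} = \frac{\frac{1}{2} a}{a} = \frac{1}{2}$)
$\left(o{\left(4 K{\left(2 \right)} \right)} + R\right)^{2} = \left(\frac{1}{2} - \frac{473}{80}\right)^{2} = \left(- \frac{433}{80}\right)^{2} = \frac{187489}{6400}$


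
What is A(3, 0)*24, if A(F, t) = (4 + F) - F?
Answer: 96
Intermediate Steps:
A(F, t) = 4
A(3, 0)*24 = 4*24 = 96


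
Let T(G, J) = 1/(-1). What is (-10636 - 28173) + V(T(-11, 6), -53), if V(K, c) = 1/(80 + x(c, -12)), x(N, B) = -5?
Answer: -2910674/75 ≈ -38809.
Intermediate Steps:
T(G, J) = -1
V(K, c) = 1/75 (V(K, c) = 1/(80 - 5) = 1/75)
(-10636 - 28173) + V(T(-11, 6), -53) = (-10636 - 28173) + 1/75 = -38809 + 1/75 = -2910674/75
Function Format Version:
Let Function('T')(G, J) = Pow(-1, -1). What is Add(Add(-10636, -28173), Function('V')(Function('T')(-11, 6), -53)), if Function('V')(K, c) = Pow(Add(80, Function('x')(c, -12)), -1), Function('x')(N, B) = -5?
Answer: Rational(-2910674, 75) ≈ -38809.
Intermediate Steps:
Function('T')(G, J) = -1
Function('V')(K, c) = Rational(1, 75) (Function('V')(K, c) = Pow(Add(80, -5), -1) = Pow(75, -1) = Rational(1, 75))
Add(Add(-10636, -28173), Function('V')(Function('T')(-11, 6), -53)) = Add(Add(-10636, -28173), Rational(1, 75)) = Add(-38809, Rational(1, 75)) = Rational(-2910674, 75)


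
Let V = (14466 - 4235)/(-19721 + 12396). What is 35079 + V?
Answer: 256943444/7325 ≈ 35078.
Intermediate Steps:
V = -10231/7325 (V = 10231/(-7325) = 10231*(-1/7325) = -10231/7325 ≈ -1.3967)
35079 + V = 35079 - 10231/7325 = 256943444/7325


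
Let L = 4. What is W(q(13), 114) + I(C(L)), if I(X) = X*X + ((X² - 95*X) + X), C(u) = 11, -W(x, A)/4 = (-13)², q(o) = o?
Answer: -1468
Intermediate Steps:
W(x, A) = -676 (W(x, A) = -4*(-13)² = -4*169 = -676)
I(X) = -94*X + 2*X² (I(X) = X² + (X² - 94*X) = -94*X + 2*X²)
W(q(13), 114) + I(C(L)) = -676 + 2*11*(-47 + 11) = -676 + 2*11*(-36) = -676 - 792 = -1468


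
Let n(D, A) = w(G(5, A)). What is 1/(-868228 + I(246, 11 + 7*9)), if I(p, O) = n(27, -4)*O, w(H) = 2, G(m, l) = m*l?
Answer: -1/868080 ≈ -1.1520e-6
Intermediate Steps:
G(m, l) = l*m
n(D, A) = 2
I(p, O) = 2*O
1/(-868228 + I(246, 11 + 7*9)) = 1/(-868228 + 2*(11 + 7*9)) = 1/(-868228 + 2*(11 + 63)) = 1/(-868228 + 2*74) = 1/(-868228 + 148) = 1/(-868080) = -1/868080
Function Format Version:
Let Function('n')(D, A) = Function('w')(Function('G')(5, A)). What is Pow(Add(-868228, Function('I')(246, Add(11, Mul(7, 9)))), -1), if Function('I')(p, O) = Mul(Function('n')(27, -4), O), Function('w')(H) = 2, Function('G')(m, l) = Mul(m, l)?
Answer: Rational(-1, 868080) ≈ -1.1520e-6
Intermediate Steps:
Function('G')(m, l) = Mul(l, m)
Function('n')(D, A) = 2
Function('I')(p, O) = Mul(2, O)
Pow(Add(-868228, Function('I')(246, Add(11, Mul(7, 9)))), -1) = Pow(Add(-868228, Mul(2, Add(11, Mul(7, 9)))), -1) = Pow(Add(-868228, Mul(2, Add(11, 63))), -1) = Pow(Add(-868228, Mul(2, 74)), -1) = Pow(Add(-868228, 148), -1) = Pow(-868080, -1) = Rational(-1, 868080)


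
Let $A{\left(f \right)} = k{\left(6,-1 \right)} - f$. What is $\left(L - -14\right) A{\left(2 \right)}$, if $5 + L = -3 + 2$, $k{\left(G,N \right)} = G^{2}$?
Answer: $272$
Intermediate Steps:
$L = -6$ ($L = -5 + \left(-3 + 2\right) = -5 - 1 = -6$)
$A{\left(f \right)} = 36 - f$ ($A{\left(f \right)} = 6^{2} - f = 36 - f$)
$\left(L - -14\right) A{\left(2 \right)} = \left(-6 - -14\right) \left(36 - 2\right) = \left(-6 + 14\right) \left(36 - 2\right) = 8 \cdot 34 = 272$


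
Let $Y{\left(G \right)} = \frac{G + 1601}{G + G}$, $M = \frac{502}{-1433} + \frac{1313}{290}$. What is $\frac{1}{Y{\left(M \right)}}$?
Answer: $\frac{3471898}{667063519} \approx 0.0052048$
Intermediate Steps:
$M = \frac{1735949}{415570}$ ($M = 502 \left(- \frac{1}{1433}\right) + 1313 \cdot \frac{1}{290} = - \frac{502}{1433} + \frac{1313}{290} = \frac{1735949}{415570} \approx 4.1773$)
$Y{\left(G \right)} = \frac{1601 + G}{2 G}$
$\frac{1}{Y{\left(M \right)}} = \frac{1}{\frac{1}{2} \frac{1}{\frac{1735949}{415570}} \left(1601 + \frac{1735949}{415570}\right)} = \frac{1}{\frac{1}{2} \cdot \frac{415570}{1735949} \cdot \frac{667063519}{415570}} = \frac{1}{\frac{667063519}{3471898}} = \frac{3471898}{667063519}$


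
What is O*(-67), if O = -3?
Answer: 201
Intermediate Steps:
O*(-67) = -3*(-67) = 201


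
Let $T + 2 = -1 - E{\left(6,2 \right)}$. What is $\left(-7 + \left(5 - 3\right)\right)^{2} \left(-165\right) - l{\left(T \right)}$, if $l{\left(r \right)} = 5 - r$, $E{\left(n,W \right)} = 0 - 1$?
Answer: $-4132$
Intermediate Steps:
$E{\left(n,W \right)} = -1$
$T = -2$ ($T = -2 - 0 = -2 + \left(-1 + 1\right) = -2 + 0 = -2$)
$\left(-7 + \left(5 - 3\right)\right)^{2} \left(-165\right) - l{\left(T \right)} = \left(-7 + \left(5 - 3\right)\right)^{2} \left(-165\right) - \left(5 - -2\right) = \left(-7 + \left(5 - 3\right)\right)^{2} \left(-165\right) - \left(5 + 2\right) = \left(-7 + 2\right)^{2} \left(-165\right) - 7 = \left(-5\right)^{2} \left(-165\right) - 7 = 25 \left(-165\right) - 7 = -4125 - 7 = -4132$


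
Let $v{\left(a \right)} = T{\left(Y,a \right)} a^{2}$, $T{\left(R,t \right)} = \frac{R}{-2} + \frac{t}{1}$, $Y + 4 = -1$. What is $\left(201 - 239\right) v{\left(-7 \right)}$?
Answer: $8379$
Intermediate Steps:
$Y = -5$ ($Y = -4 - 1 = -5$)
$T{\left(R,t \right)} = t - \frac{R}{2}$ ($T{\left(R,t \right)} = R \left(- \frac{1}{2}\right) + t 1 = - \frac{R}{2} + t = t - \frac{R}{2}$)
$v{\left(a \right)} = a^{2} \left(\frac{5}{2} + a\right)$ ($v{\left(a \right)} = \left(a - - \frac{5}{2}\right) a^{2} = \left(a + \frac{5}{2}\right) a^{2} = \left(\frac{5}{2} + a\right) a^{2} = a^{2} \left(\frac{5}{2} + a\right)$)
$\left(201 - 239\right) v{\left(-7 \right)} = \left(201 - 239\right) \left(-7\right)^{2} \left(\frac{5}{2} - 7\right) = - 38 \cdot 49 \left(- \frac{9}{2}\right) = \left(-38\right) \left(- \frac{441}{2}\right) = 8379$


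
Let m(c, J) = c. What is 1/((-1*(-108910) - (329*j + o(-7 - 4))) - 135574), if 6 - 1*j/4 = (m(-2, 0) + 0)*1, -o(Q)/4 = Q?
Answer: -1/37236 ≈ -2.6856e-5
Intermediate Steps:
o(Q) = -4*Q
j = 32 (j = 24 - 4*(-2 + 0) = 24 - (-8) = 24 - 4*(-2) = 24 + 8 = 32)
1/((-1*(-108910) - (329*j + o(-7 - 4))) - 135574) = 1/((-1*(-108910) - (329*32 - 4*(-7 - 4))) - 135574) = 1/((108910 - (10528 - 4*(-11))) - 135574) = 1/((108910 - (10528 + 44)) - 135574) = 1/((108910 - 1*10572) - 135574) = 1/((108910 - 10572) - 135574) = 1/(98338 - 135574) = 1/(-37236) = -1/37236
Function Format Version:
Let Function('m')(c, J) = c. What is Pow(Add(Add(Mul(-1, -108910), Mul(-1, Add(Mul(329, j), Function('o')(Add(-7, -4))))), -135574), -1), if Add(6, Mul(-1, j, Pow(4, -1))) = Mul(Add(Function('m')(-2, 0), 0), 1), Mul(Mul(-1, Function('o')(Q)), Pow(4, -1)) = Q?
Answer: Rational(-1, 37236) ≈ -2.6856e-5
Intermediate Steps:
Function('o')(Q) = Mul(-4, Q)
j = 32 (j = Add(24, Mul(-4, Mul(Add(-2, 0), 1))) = Add(24, Mul(-4, Mul(-2, 1))) = Add(24, Mul(-4, -2)) = Add(24, 8) = 32)
Pow(Add(Add(Mul(-1, -108910), Mul(-1, Add(Mul(329, j), Function('o')(Add(-7, -4))))), -135574), -1) = Pow(Add(Add(Mul(-1, -108910), Mul(-1, Add(Mul(329, 32), Mul(-4, Add(-7, -4))))), -135574), -1) = Pow(Add(Add(108910, Mul(-1, Add(10528, Mul(-4, -11)))), -135574), -1) = Pow(Add(Add(108910, Mul(-1, Add(10528, 44))), -135574), -1) = Pow(Add(Add(108910, Mul(-1, 10572)), -135574), -1) = Pow(Add(Add(108910, -10572), -135574), -1) = Pow(Add(98338, -135574), -1) = Pow(-37236, -1) = Rational(-1, 37236)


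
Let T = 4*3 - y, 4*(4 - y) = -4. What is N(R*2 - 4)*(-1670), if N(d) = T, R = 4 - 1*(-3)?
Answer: -11690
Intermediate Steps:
R = 7 (R = 4 + 3 = 7)
y = 5 (y = 4 - ¼*(-4) = 4 + 1 = 5)
T = 7 (T = 4*3 - 1*5 = 12 - 5 = 7)
N(d) = 7
N(R*2 - 4)*(-1670) = 7*(-1670) = -11690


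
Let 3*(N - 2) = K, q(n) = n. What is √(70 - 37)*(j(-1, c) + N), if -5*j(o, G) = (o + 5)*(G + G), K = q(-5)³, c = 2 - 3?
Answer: -571*√33/15 ≈ -218.68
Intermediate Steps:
c = -1
K = -125 (K = (-5)³ = -125)
j(o, G) = -2*G*(5 + o)/5 (j(o, G) = -(o + 5)*(G + G)/5 = -(5 + o)*2*G/5 = -2*G*(5 + o)/5)
N = -119/3 (N = 2 + (⅓)*(-125) = 2 - 125/3 = -119/3 ≈ -39.667)
√(70 - 37)*(j(-1, c) + N) = √(70 - 37)*(-⅖*(-1)*(5 - 1) - 119/3) = √33*(-⅖*(-1)*4 - 119/3) = √33*(8/5 - 119/3) = √33*(-571/15) = -571*√33/15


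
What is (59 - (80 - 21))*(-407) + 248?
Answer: 248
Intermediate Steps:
(59 - (80 - 21))*(-407) + 248 = (59 - 1*59)*(-407) + 248 = (59 - 59)*(-407) + 248 = 0*(-407) + 248 = 0 + 248 = 248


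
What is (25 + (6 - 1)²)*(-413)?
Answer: -20650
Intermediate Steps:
(25 + (6 - 1)²)*(-413) = (25 + 5²)*(-413) = (25 + 25)*(-413) = 50*(-413) = -20650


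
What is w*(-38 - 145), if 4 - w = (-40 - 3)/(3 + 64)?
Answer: -56913/67 ≈ -849.45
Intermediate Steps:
w = 311/67 (w = 4 - (-40 - 3)/(3 + 64) = 4 - (-43)/67 = 4 - 1*(-43/67) = 4 + 43/67 = 311/67 ≈ 4.6418)
w*(-38 - 145) = 311*(-38 - 145)/67 = (311/67)*(-183) = -56913/67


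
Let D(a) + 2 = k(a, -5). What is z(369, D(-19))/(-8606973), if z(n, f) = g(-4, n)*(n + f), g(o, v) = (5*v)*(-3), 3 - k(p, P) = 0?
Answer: 682650/2868991 ≈ 0.23794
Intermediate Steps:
k(p, P) = 3 (k(p, P) = 3 - 1*0 = 3 + 0 = 3)
D(a) = 1 (D(a) = -2 + 3 = 1)
g(o, v) = -15*v
z(n, f) = -15*n*(f + n) (z(n, f) = (-15*n)*(n + f) = (-15*n)*(f + n) = -15*n*(f + n))
z(369, D(-19))/(-8606973) = -15*369*(1 + 369)/(-8606973) = -15*369*370*(-1/8606973) = -2047950*(-1/8606973) = 682650/2868991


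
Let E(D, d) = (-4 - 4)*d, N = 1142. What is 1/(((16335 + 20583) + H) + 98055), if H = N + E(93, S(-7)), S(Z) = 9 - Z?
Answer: 1/135987 ≈ 7.3536e-6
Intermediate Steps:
E(D, d) = -8*d
H = 1014 (H = 1142 - 8*(9 - 1*(-7)) = 1142 - 8*(9 + 7) = 1142 - 8*16 = 1142 - 128 = 1014)
1/(((16335 + 20583) + H) + 98055) = 1/(((16335 + 20583) + 1014) + 98055) = 1/((36918 + 1014) + 98055) = 1/(37932 + 98055) = 1/135987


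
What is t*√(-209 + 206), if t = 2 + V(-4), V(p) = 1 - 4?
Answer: -I*√3 ≈ -1.732*I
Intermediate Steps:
V(p) = -3
t = -1 (t = 2 - 3 = -1)
t*√(-209 + 206) = -√(-209 + 206) = -√(-3) = -I*√3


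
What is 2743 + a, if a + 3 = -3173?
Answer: -433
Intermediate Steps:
a = -3176 (a = -3 - 3173 = -3176)
2743 + a = 2743 - 3176 = -433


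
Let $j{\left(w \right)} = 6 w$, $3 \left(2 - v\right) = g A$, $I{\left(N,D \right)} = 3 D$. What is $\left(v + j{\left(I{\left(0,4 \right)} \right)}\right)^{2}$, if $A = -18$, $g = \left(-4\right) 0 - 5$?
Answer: $1936$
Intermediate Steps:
$g = -5$ ($g = 0 - 5 = -5$)
$v = -28$ ($v = 2 - \frac{\left(-5\right) \left(-18\right)}{3} = 2 - 30 = -28$)
$\left(v + j{\left(I{\left(0,4 \right)} \right)}\right)^{2} = \left(-28 + 6 \cdot 3 \cdot 4\right)^{2} = \left(-28 + 6 \cdot 12\right)^{2} = \left(-28 + 72\right)^{2} = 44^{2} = 1936$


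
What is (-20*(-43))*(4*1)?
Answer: 3440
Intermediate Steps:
(-20*(-43))*(4*1) = 860*4 = 3440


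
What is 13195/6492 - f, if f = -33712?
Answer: 218871499/6492 ≈ 33714.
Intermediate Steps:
13195/6492 - f = 13195/6492 - 1*(-33712) = 13195*(1/6492) + 33712 = 13195/6492 + 33712 = 218871499/6492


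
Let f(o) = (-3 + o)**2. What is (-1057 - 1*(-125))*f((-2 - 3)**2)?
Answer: -451088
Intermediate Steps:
(-1057 - 1*(-125))*f((-2 - 3)**2) = (-1057 - 1*(-125))*(-3 + (-2 - 3)**2)**2 = (-1057 + 125)*(-3 + (-5)**2)**2 = -932*(-3 + 25)**2 = -932*22**2 = -932*484 = -451088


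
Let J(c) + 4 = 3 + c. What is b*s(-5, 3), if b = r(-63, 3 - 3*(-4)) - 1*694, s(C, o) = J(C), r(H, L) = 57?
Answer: 3822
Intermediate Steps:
J(c) = -1 + c (J(c) = -4 + (3 + c) = -1 + c)
s(C, o) = -1 + C
b = -637 (b = 57 - 1*694 = 57 - 694 = -637)
b*s(-5, 3) = -637*(-1 - 5) = -637*(-6) = 3822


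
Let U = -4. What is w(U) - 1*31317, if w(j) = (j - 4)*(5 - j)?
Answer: -31389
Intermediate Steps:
w(j) = (-4 + j)*(5 - j)
w(U) - 1*31317 = (-20 - 1*(-4)² + 9*(-4)) - 1*31317 = (-20 - 1*16 - 36) - 31317 = (-20 - 16 - 36) - 31317 = -72 - 31317 = -31389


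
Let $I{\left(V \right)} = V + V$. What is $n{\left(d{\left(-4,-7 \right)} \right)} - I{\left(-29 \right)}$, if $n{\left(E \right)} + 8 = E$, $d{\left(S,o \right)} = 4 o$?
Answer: $22$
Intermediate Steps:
$n{\left(E \right)} = -8 + E$
$I{\left(V \right)} = 2 V$
$n{\left(d{\left(-4,-7 \right)} \right)} - I{\left(-29 \right)} = \left(-8 + 4 \left(-7\right)\right) - 2 \left(-29\right) = \left(-8 - 28\right) - -58 = -36 + 58 = 22$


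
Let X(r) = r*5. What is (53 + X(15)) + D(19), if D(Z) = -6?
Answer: 122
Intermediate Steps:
X(r) = 5*r
(53 + X(15)) + D(19) = (53 + 5*15) - 6 = (53 + 75) - 6 = 128 - 6 = 122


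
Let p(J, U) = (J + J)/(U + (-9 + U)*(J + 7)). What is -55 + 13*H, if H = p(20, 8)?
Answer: -1565/19 ≈ -82.368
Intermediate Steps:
p(J, U) = 2*J/(U + (-9 + U)*(7 + J)) (p(J, U) = (2*J)/(U + (-9 + U)*(7 + J)) = 2*J/(U + (-9 + U)*(7 + J)))
H = -40/19 (H = 2*20/(-63 - 9*20 + 8*8 + 20*8) = 2*20/(-63 - 180 + 64 + 160) = 2*20/(-19) = 2*20*(-1/19) = -40/19 ≈ -2.1053)
-55 + 13*H = -55 + 13*(-40/19) = -55 - 520/19 = -1565/19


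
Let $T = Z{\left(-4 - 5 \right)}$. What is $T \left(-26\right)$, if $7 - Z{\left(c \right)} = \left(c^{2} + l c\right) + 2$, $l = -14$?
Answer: $5252$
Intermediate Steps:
$Z{\left(c \right)} = 5 - c^{2} + 14 c$ ($Z{\left(c \right)} = 7 - \left(\left(c^{2} - 14 c\right) + 2\right) = 7 - \left(2 + c^{2} - 14 c\right) = 5 - c^{2} + 14 c$)
$T = -202$ ($T = 5 - \left(-4 - 5\right)^{2} + 14 \left(-4 - 5\right) = 5 - \left(-9\right)^{2} + 14 \left(-9\right) = 5 - 81 - 126 = -202$)
$T \left(-26\right) = \left(-202\right) \left(-26\right) = 5252$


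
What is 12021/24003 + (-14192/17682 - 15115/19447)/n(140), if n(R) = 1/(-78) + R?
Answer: 350137120856785/715256554718853 ≈ 0.48953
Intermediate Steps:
n(R) = -1/78 + R
12021/24003 + (-14192/17682 - 15115/19447)/n(140) = 12021/24003 + (-14192/17682 - 15115/19447)/(-1/78 + 140) = 12021*(1/24003) + (-14192*1/17682 - 15115*1/19447)/(10919/78) = 4007/8001 + (-7096/8841 - 15115/19447)*(78/10919) = 4007/8001 - 271627627/171930927*78/10919 = 4007/8001 - 7062318302/625771263971 = 350137120856785/715256554718853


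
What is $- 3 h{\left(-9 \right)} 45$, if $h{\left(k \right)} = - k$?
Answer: $-1215$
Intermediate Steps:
$- 3 h{\left(-9 \right)} 45 = - 3 \left(\left(-1\right) \left(-9\right)\right) 45 = \left(-3\right) 9 \cdot 45 = \left(-27\right) 45 = -1215$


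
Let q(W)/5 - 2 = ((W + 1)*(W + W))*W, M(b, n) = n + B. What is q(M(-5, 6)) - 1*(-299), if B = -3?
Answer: 669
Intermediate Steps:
M(b, n) = -3 + n (M(b, n) = n - 3 = -3 + n)
q(W) = 10 + 10*W²*(1 + W) (q(W) = 10 + 5*(((W + 1)*(W + W))*W) = 10 + 5*(((1 + W)*(2*W))*W) = 10 + 5*((2*W*(1 + W))*W) = 10 + 5*(2*W²*(1 + W)) = 10 + 10*W²*(1 + W))
q(M(-5, 6)) - 1*(-299) = (10 + 10*(-3 + 6)² + 10*(-3 + 6)³) - 1*(-299) = (10 + 10*3² + 10*3³) + 299 = (10 + 10*9 + 10*27) + 299 = (10 + 90 + 270) + 299 = 370 + 299 = 669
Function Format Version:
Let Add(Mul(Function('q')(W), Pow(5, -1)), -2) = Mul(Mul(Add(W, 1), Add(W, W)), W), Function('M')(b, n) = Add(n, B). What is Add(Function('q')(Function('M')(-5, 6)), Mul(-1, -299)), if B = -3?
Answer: 669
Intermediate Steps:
Function('M')(b, n) = Add(-3, n) (Function('M')(b, n) = Add(n, -3) = Add(-3, n))
Function('q')(W) = Add(10, Mul(10, Pow(W, 2), Add(1, W))) (Function('q')(W) = Add(10, Mul(5, Mul(Mul(Add(W, 1), Add(W, W)), W))) = Add(10, Mul(5, Mul(Mul(Add(1, W), Mul(2, W)), W))) = Add(10, Mul(5, Mul(Mul(2, W, Add(1, W)), W))) = Add(10, Mul(5, Mul(2, Pow(W, 2), Add(1, W)))) = Add(10, Mul(10, Pow(W, 2), Add(1, W))))
Add(Function('q')(Function('M')(-5, 6)), Mul(-1, -299)) = Add(Add(10, Mul(10, Pow(Add(-3, 6), 2)), Mul(10, Pow(Add(-3, 6), 3))), Mul(-1, -299)) = Add(Add(10, Mul(10, Pow(3, 2)), Mul(10, Pow(3, 3))), 299) = Add(Add(10, Mul(10, 9), Mul(10, 27)), 299) = Add(Add(10, 90, 270), 299) = Add(370, 299) = 669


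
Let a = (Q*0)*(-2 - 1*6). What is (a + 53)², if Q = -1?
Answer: 2809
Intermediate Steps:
a = 0 (a = (-1*0)*(-2 - 1*6) = 0*(-2 - 6) = 0*(-8) = 0)
(a + 53)² = (0 + 53)² = 53² = 2809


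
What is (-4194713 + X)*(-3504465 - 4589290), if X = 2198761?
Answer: 16154746479760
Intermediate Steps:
(-4194713 + X)*(-3504465 - 4589290) = (-4194713 + 2198761)*(-3504465 - 4589290) = -1995952*(-8093755) = 16154746479760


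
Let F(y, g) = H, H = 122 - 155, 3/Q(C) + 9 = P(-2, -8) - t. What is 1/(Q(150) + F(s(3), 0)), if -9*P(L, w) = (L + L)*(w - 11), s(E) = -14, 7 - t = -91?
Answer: -1039/34314 ≈ -0.030279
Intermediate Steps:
t = 98 (t = 7 - 1*(-91) = 7 + 91 = 98)
P(L, w) = -2*L*(-11 + w)/9 (P(L, w) = -(L + L)*(w - 11)/9 = -2*L*(-11 + w)/9)
Q(C) = -27/1039 (Q(C) = 3/(-9 + ((2/9)*(-2)*(11 - 1*(-8)) - 1*98)) = 3/(-9 + ((2/9)*(-2)*(11 + 8) - 98)) = 3/(-9 + ((2/9)*(-2)*19 - 98)) = 3/(-9 + (-76/9 - 98)) = 3/(-9 - 958/9) = 3/(-1039/9) = 3*(-9/1039) = -27/1039)
H = -33
F(y, g) = -33
1/(Q(150) + F(s(3), 0)) = 1/(-27/1039 - 33) = 1/(-34314/1039) = -1039/34314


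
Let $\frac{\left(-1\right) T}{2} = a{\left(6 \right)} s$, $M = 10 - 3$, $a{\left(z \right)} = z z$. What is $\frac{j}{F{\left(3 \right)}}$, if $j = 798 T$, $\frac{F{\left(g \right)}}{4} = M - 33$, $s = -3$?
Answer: $- \frac{21546}{13} \approx -1657.4$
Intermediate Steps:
$a{\left(z \right)} = z^{2}$
$M = 7$
$T = 216$ ($T = - 2 \cdot 6^{2} \left(-3\right) = - 2 \cdot 36 \left(-3\right) = \left(-2\right) \left(-108\right) = 216$)
$F{\left(g \right)} = -104$ ($F{\left(g \right)} = 4 \left(7 - 33\right) = 4 \left(-26\right) = -104$)
$j = 172368$ ($j = 798 \cdot 216 = 172368$)
$\frac{j}{F{\left(3 \right)}} = \frac{172368}{-104} = 172368 \left(- \frac{1}{104}\right) = - \frac{21546}{13}$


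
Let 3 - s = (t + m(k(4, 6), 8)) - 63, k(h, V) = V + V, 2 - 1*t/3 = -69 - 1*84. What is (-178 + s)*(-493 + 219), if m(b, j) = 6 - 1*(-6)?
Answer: 161386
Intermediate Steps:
t = 465 (t = 6 - 3*(-69 - 1*84) = 6 - 3*(-69 - 84) = 6 - 3*(-153) = 6 + 459 = 465)
k(h, V) = 2*V
m(b, j) = 12 (m(b, j) = 6 + 6 = 12)
s = -411 (s = 3 - ((465 + 12) - 63) = 3 - (477 - 63) = 3 - 1*414 = 3 - 414 = -411)
(-178 + s)*(-493 + 219) = (-178 - 411)*(-493 + 219) = -589*(-274) = 161386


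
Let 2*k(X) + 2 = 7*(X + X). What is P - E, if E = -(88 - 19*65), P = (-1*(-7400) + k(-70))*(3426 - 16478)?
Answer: -90177415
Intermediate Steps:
k(X) = -1 + 7*X (k(X) = -1 + (7*(X + X))/2 = -1 + (7*(2*X))/2 = -1 + (14*X)/2 = -1 + 7*X)
P = -90176268 (P = (-1*(-7400) + (-1 + 7*(-70)))*(3426 - 16478) = (7400 + (-1 - 490))*(-13052) = (7400 - 491)*(-13052) = 6909*(-13052) = -90176268)
E = 1147 (E = -(88 - 1235) = -1*(-1147) = 1147)
P - E = -90176268 - 1*1147 = -90176268 - 1147 = -90177415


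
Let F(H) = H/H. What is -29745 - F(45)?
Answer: -29746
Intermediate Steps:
F(H) = 1
-29745 - F(45) = -29745 - 1*1 = -29745 - 1 = -29746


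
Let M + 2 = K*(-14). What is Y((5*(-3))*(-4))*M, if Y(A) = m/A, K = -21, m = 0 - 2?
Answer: -146/15 ≈ -9.7333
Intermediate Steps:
m = -2
Y(A) = -2/A
M = 292 (M = -2 - 21*(-14) = -2 + 294 = 292)
Y((5*(-3))*(-4))*M = -2/((5*(-3))*(-4))*292 = -2/((-15*(-4)))*292 = -2/60*292 = -2*1/60*292 = -1/30*292 = -146/15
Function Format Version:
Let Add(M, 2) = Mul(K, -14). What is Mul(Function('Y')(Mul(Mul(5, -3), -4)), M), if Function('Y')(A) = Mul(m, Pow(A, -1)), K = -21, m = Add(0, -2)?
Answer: Rational(-146, 15) ≈ -9.7333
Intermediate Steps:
m = -2
Function('Y')(A) = Mul(-2, Pow(A, -1))
M = 292 (M = Add(-2, Mul(-21, -14)) = Add(-2, 294) = 292)
Mul(Function('Y')(Mul(Mul(5, -3), -4)), M) = Mul(Mul(-2, Pow(Mul(Mul(5, -3), -4), -1)), 292) = Mul(Mul(-2, Pow(Mul(-15, -4), -1)), 292) = Mul(Mul(-2, Pow(60, -1)), 292) = Mul(Mul(-2, Rational(1, 60)), 292) = Mul(Rational(-1, 30), 292) = Rational(-146, 15)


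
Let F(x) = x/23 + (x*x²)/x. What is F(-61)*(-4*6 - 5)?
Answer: -2480138/23 ≈ -1.0783e+5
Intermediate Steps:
F(x) = x² + x/23 (F(x) = x*(1/23) + x³/x = x/23 + x² = x² + x/23)
F(-61)*(-4*6 - 5) = (-61*(1/23 - 61))*(-4*6 - 5) = (-61*(-1402/23))*(-24 - 5) = (85522/23)*(-29) = -2480138/23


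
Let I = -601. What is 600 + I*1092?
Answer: -655692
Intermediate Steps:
600 + I*1092 = 600 - 601*1092 = 600 - 656292 = -655692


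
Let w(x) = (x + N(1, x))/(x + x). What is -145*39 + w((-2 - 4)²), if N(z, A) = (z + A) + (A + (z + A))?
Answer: -203507/36 ≈ -5653.0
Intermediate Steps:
N(z, A) = 2*z + 3*A (N(z, A) = (A + z) + (A + (A + z)) = (A + z) + (z + 2*A) = 2*z + 3*A)
w(x) = (2 + 4*x)/(2*x) (w(x) = (x + (2*1 + 3*x))/(x + x) = (x + (2 + 3*x))/((2*x)) = (2 + 4*x)*(1/(2*x)) = (2 + 4*x)/(2*x))
-145*39 + w((-2 - 4)²) = -145*39 + (2 + 1/((-2 - 4)²)) = -5655 + (2 + 1/((-6)²)) = -5655 + (2 + 1/36) = -5655 + 73/36 = -203507/36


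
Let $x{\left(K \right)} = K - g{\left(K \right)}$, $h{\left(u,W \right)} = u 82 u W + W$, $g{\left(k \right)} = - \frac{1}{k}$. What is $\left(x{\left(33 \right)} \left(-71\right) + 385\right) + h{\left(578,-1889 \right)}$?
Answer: $- \frac{1707715260278}{33} \approx -5.1749 \cdot 10^{10}$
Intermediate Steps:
$h{\left(u,W \right)} = W + 82 W u^{2}$ ($h{\left(u,W \right)} = 82 u u W + W = 82 u^{2} W + W = 82 W u^{2} + W = W + 82 W u^{2}$)
$x{\left(K \right)} = K + \frac{1}{K}$ ($x{\left(K \right)} = K - - \frac{1}{K} = K + \frac{1}{K}$)
$\left(x{\left(33 \right)} \left(-71\right) + 385\right) + h{\left(578,-1889 \right)} = \left(\left(33 + \frac{1}{33}\right) \left(-71\right) + 385\right) - 1889 \left(1 + 82 \cdot 578^{2}\right) = \left(\left(33 + \frac{1}{33}\right) \left(-71\right) + 385\right) - 1889 \left(1 + 82 \cdot 334084\right) = \left(\frac{1090}{33} \left(-71\right) + 385\right) - 1889 \left(1 + 27394888\right) = \left(- \frac{77390}{33} + 385\right) - 51748945321 = - \frac{64685}{33} - 51748945321 = - \frac{1707715260278}{33}$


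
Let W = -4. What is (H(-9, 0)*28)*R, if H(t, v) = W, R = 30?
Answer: -3360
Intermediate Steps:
H(t, v) = -4
(H(-9, 0)*28)*R = -4*28*30 = -112*30 = -3360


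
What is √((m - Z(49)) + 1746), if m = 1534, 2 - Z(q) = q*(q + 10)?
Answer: √6169 ≈ 78.543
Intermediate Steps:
Z(q) = 2 - q*(10 + q) (Z(q) = 2 - q*(q + 10) = 2 - q*(10 + q))
√((m - Z(49)) + 1746) = √((1534 - (2 - 1*49² - 10*49)) + 1746) = √((1534 - (2 - 1*2401 - 490)) + 1746) = √((1534 - (2 - 2401 - 490)) + 1746) = √((1534 - 1*(-2889)) + 1746) = √((1534 + 2889) + 1746) = √(4423 + 1746) = √6169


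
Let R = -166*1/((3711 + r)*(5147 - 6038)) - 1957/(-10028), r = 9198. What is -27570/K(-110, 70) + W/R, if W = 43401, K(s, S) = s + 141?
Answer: 154563058827576822/697838524061 ≈ 2.2149e+5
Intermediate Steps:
K(s, S) = 141 + s
R = 22510920131/115341243732 (R = -166*1/((3711 + 9198)*(5147 - 6038)) - 1957/(-10028) = -166/(12909*(-891)) - 1957*(-1/10028) = -166/(-11501919) + 1957/10028 = -166*(-1/11501919) + 1957/10028 = 166/11501919 + 1957/10028 = 22510920131/115341243732 ≈ 0.19517)
-27570/K(-110, 70) + W/R = -27570/(141 - 110) + 43401/(22510920131/115341243732) = -27570/31 + 43401*(115341243732/22510920131) = -27570*1/31 + 5005925319212532/22510920131 = -27570/31 + 5005925319212532/22510920131 = 154563058827576822/697838524061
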